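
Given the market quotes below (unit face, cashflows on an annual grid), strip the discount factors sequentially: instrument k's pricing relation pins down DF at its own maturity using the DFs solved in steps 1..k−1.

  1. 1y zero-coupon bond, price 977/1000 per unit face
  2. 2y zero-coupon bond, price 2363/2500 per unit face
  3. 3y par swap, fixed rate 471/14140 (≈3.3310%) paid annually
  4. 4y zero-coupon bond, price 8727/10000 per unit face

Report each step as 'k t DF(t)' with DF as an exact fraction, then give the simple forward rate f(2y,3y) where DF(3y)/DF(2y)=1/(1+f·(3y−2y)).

1 1 977/1000
2 2 2363/2500
3 3 4529/5000
4 4 8727/10000
f(2y,3y) = ((2363/2500)/(4529/5000) − 1)/(1) = 197/4529 ≈ 4.3497%

step 1 [1y] zero: DF = P = 977/1000 ≈ 0.977000
step 2 [2y] zero: DF = P = 2363/2500 ≈ 0.945200
step 3 [3y] swap r/1=471/14140: DF=(1 − 471/14140·(0.977000+0.945200))/(1+471/14140) = 4529/5000 ≈ 0.905800
step 4 [4y] zero: DF = P = 8727/10000 ≈ 0.872700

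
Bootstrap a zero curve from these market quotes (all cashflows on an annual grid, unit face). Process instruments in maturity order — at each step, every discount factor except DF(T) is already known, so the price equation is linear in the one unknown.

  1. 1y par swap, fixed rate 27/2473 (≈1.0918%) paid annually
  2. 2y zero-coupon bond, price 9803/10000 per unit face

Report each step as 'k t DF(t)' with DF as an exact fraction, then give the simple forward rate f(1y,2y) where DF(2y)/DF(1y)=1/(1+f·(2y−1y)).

step 1 [1y] swap r/1=27/2473: DF=(1 − 27/2473·(0))/(1+27/2473) = 2473/2500 ≈ 0.989200
step 2 [2y] zero: DF = P = 9803/10000 ≈ 0.980300

1 1 2473/2500
2 2 9803/10000
f(1y,2y) = ((2473/2500)/(9803/10000) − 1)/(1) = 89/9803 ≈ 0.9079%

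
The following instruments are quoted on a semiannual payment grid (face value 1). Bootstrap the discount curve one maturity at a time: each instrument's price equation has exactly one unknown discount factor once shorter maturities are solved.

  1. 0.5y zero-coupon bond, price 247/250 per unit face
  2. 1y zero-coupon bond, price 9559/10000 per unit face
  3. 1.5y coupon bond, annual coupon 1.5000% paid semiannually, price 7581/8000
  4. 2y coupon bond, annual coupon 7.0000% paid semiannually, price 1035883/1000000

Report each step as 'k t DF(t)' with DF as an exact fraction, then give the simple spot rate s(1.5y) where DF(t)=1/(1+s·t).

1 1/2 247/250
2 1 9559/10000
3 3/2 9261/10000
4 2 4519/5000
s(1.5y) = (1/(9261/10000) − 1)/(3/2) = 1478/27783 ≈ 5.3198%

step 1 [0.5y] zero: DF = P = 247/250 ≈ 0.988000
step 2 [1y] zero: DF = P = 9559/10000 ≈ 0.955900
step 3 [1.5y] bond c/2=3/400: DF=(7581/8000 − 3/400·(0.988000+0.955900))/(1+3/400) = 9261/10000 ≈ 0.926100
step 4 [2y] bond c/2=7/200: DF=(1035883/1000000 − 7/200·(0.988000+0.955900+0.926100))/(1+7/200) = 4519/5000 ≈ 0.903800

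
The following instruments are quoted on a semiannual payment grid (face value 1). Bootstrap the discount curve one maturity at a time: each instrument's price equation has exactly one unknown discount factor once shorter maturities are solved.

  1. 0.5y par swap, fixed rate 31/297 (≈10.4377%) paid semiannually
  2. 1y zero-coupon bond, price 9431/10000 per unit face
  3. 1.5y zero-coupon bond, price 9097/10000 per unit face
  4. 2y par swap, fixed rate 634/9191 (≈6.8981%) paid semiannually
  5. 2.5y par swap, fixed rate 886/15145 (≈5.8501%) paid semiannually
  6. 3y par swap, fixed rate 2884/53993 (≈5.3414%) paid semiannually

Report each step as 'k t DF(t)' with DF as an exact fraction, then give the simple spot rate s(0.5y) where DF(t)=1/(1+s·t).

1 1/2 594/625
2 1 9431/10000
3 3/2 9097/10000
4 2 2183/2500
5 5/2 8671/10000
6 3 4279/5000
s(0.5y) = (1/(594/625) − 1)/(1/2) = 31/297 ≈ 10.4377%

step 1 [0.5y] swap r/2=31/594: DF=(1 − 31/594·(0))/(1+31/594) = 594/625 ≈ 0.950400
step 2 [1y] zero: DF = P = 9431/10000 ≈ 0.943100
step 3 [1.5y] zero: DF = P = 9097/10000 ≈ 0.909700
step 4 [2y] swap r/2=317/9191: DF=(1 − 317/9191·(0.950400+0.943100+0.909700))/(1+317/9191) = 2183/2500 ≈ 0.873200
step 5 [2.5y] swap r/2=443/15145: DF=(1 − 443/15145·(0.950400+0.943100+0.909700+0.873200))/(1+443/15145) = 8671/10000 ≈ 0.867100
step 6 [3y] swap r/2=1442/53993: DF=(1 − 1442/53993·(0.950400+0.943100+0.909700+0.873200+0.867100))/(1+1442/53993) = 4279/5000 ≈ 0.855800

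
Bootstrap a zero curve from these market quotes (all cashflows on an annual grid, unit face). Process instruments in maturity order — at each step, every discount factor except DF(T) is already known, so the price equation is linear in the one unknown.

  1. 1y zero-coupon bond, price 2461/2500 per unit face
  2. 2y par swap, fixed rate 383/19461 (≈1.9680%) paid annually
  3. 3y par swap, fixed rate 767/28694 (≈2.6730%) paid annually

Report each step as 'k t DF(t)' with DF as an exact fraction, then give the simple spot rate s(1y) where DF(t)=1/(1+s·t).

step 1 [1y] zero: DF = P = 2461/2500 ≈ 0.984400
step 2 [2y] swap r/1=383/19461: DF=(1 − 383/19461·(0.984400))/(1+383/19461) = 9617/10000 ≈ 0.961700
step 3 [3y] swap r/1=767/28694: DF=(1 − 767/28694·(0.984400+0.961700))/(1+767/28694) = 9233/10000 ≈ 0.923300

1 1 2461/2500
2 2 9617/10000
3 3 9233/10000
s(1y) = (1/(2461/2500) − 1)/(1) = 39/2461 ≈ 1.5847%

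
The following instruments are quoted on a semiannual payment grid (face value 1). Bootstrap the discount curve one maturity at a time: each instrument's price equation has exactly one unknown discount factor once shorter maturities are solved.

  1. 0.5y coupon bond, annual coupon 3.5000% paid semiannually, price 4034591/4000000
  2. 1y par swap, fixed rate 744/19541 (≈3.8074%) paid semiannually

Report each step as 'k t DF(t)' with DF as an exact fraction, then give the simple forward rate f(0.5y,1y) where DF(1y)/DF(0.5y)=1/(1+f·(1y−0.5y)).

step 1 [0.5y] bond c/2=7/400: DF=(4034591/4000000 − 7/400·(0))/(1+7/400) = 9913/10000 ≈ 0.991300
step 2 [1y] swap r/2=372/19541: DF=(1 − 372/19541·(0.991300))/(1+372/19541) = 2407/2500 ≈ 0.962800

1 1/2 9913/10000
2 1 2407/2500
f(0.5y,1y) = ((9913/10000)/(2407/2500) − 1)/(1/2) = 285/4814 ≈ 5.9202%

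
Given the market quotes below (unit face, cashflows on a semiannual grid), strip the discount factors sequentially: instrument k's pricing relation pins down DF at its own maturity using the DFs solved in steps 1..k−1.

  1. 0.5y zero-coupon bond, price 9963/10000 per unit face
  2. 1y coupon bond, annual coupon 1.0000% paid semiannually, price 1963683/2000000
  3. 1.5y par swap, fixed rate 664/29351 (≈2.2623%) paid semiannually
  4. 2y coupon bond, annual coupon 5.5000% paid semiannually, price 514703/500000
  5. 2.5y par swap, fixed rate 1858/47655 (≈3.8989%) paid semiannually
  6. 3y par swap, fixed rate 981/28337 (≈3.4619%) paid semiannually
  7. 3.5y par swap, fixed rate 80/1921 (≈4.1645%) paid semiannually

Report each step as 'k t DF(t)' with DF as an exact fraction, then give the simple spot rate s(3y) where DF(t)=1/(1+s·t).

step 1 [0.5y] zero: DF = P = 9963/10000 ≈ 0.996300
step 2 [1y] bond c/2=1/200: DF=(1963683/2000000 − 1/200·(0.996300))/(1+1/200) = 243/250 ≈ 0.972000
step 3 [1.5y] swap r/2=332/29351: DF=(1 − 332/29351·(0.996300+0.972000))/(1+332/29351) = 2417/2500 ≈ 0.966800
step 4 [2y] bond c/2=11/400: DF=(514703/500000 − 11/400·(0.996300+0.972000+0.966800))/(1+11/400) = 9233/10000 ≈ 0.923300
step 5 [2.5y] swap r/2=929/47655: DF=(1 − 929/47655·(0.996300+0.972000+0.966800+0.923300))/(1+929/47655) = 9071/10000 ≈ 0.907100
step 6 [3y] swap r/2=981/56674: DF=(1 − 981/56674·(0.996300+0.972000+0.966800+0.923300+0.907100))/(1+981/56674) = 9019/10000 ≈ 0.901900
step 7 [3.5y] swap r/2=40/1921: DF=(1 − 40/1921·(0.996300+0.972000+0.966800+0.923300+0.907100+0.901900))/(1+40/1921) = 108/125 ≈ 0.864000

1 1/2 9963/10000
2 1 243/250
3 3/2 2417/2500
4 2 9233/10000
5 5/2 9071/10000
6 3 9019/10000
7 7/2 108/125
s(3y) = (1/(9019/10000) − 1)/(3) = 327/9019 ≈ 3.6257%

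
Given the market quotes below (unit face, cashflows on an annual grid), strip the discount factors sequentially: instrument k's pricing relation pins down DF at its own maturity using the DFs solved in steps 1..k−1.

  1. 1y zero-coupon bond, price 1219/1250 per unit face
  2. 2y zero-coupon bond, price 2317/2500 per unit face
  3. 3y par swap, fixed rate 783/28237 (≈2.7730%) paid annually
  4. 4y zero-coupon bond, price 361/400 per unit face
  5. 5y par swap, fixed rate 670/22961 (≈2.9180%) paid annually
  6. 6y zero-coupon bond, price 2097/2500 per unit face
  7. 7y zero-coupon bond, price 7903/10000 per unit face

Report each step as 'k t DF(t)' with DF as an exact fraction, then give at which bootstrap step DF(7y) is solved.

step 1 [1y] zero: DF = P = 1219/1250 ≈ 0.975200
step 2 [2y] zero: DF = P = 2317/2500 ≈ 0.926800
step 3 [3y] swap r/1=783/28237: DF=(1 − 783/28237·(0.975200+0.926800))/(1+783/28237) = 9217/10000 ≈ 0.921700
step 4 [4y] zero: DF = P = 361/400 ≈ 0.902500
step 5 [5y] swap r/1=670/22961: DF=(1 − 670/22961·(0.975200+0.926800+0.921700+0.902500))/(1+670/22961) = 433/500 ≈ 0.866000
step 6 [6y] zero: DF = P = 2097/2500 ≈ 0.838800
step 7 [7y] zero: DF = P = 7903/10000 ≈ 0.790300

1 1 1219/1250
2 2 2317/2500
3 3 9217/10000
4 4 361/400
5 5 433/500
6 6 2097/2500
7 7 7903/10000
DF(7y) is solved at step 7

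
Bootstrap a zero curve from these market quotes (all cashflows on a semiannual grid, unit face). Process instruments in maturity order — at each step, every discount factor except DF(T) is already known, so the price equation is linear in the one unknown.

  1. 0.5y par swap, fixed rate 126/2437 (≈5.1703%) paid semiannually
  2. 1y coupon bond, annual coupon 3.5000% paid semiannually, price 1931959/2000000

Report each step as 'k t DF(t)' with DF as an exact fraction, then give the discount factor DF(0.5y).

step 1 [0.5y] swap r/2=63/2437: DF=(1 − 63/2437·(0))/(1+63/2437) = 2437/2500 ≈ 0.974800
step 2 [1y] bond c/2=7/400: DF=(1931959/2000000 − 7/400·(0.974800))/(1+7/400) = 4663/5000 ≈ 0.932600

1 1/2 2437/2500
2 1 4663/5000
DF(0.5y) = 2437/2500 ≈ 0.974800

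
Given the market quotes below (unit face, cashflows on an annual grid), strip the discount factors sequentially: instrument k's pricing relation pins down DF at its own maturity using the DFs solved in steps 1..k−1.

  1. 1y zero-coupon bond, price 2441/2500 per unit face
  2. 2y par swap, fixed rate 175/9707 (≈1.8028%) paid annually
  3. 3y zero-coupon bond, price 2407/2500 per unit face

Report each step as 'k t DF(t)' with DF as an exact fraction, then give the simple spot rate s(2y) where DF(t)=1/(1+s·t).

step 1 [1y] zero: DF = P = 2441/2500 ≈ 0.976400
step 2 [2y] swap r/1=175/9707: DF=(1 − 175/9707·(0.976400))/(1+175/9707) = 193/200 ≈ 0.965000
step 3 [3y] zero: DF = P = 2407/2500 ≈ 0.962800

1 1 2441/2500
2 2 193/200
3 3 2407/2500
s(2y) = (1/(193/200) − 1)/(2) = 7/386 ≈ 1.8135%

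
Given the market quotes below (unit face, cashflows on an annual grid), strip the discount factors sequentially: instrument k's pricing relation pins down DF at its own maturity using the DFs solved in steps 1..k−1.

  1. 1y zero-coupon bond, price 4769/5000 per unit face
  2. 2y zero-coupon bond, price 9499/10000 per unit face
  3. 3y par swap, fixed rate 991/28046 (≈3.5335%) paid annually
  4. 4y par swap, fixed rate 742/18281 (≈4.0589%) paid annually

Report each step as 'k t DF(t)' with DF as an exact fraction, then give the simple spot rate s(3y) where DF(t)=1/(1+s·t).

1 1 4769/5000
2 2 9499/10000
3 3 9009/10000
4 4 2129/2500
s(3y) = (1/(9009/10000) − 1)/(3) = 991/27027 ≈ 3.6667%

step 1 [1y] zero: DF = P = 4769/5000 ≈ 0.953800
step 2 [2y] zero: DF = P = 9499/10000 ≈ 0.949900
step 3 [3y] swap r/1=991/28046: DF=(1 − 991/28046·(0.953800+0.949900))/(1+991/28046) = 9009/10000 ≈ 0.900900
step 4 [4y] swap r/1=742/18281: DF=(1 − 742/18281·(0.953800+0.949900+0.900900))/(1+742/18281) = 2129/2500 ≈ 0.851600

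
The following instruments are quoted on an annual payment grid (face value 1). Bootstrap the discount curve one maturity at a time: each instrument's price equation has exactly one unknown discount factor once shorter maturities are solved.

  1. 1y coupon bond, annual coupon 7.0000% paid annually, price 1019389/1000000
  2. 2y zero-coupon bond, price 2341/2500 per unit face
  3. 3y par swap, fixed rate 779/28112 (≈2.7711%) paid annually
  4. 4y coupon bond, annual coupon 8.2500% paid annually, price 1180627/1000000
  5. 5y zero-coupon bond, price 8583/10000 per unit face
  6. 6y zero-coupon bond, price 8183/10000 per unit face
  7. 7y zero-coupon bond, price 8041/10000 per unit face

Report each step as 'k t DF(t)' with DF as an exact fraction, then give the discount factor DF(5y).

step 1 [1y] bond c/1=7/100: DF=(1019389/1000000 − 7/100·(0))/(1+7/100) = 9527/10000 ≈ 0.952700
step 2 [2y] zero: DF = P = 2341/2500 ≈ 0.936400
step 3 [3y] swap r/1=779/28112: DF=(1 − 779/28112·(0.952700+0.936400))/(1+779/28112) = 9221/10000 ≈ 0.922100
step 4 [4y] bond c/1=33/400: DF=(1180627/1000000 − 33/400·(0.952700+0.936400+0.922100))/(1+33/400) = 2191/2500 ≈ 0.876400
step 5 [5y] zero: DF = P = 8583/10000 ≈ 0.858300
step 6 [6y] zero: DF = P = 8183/10000 ≈ 0.818300
step 7 [7y] zero: DF = P = 8041/10000 ≈ 0.804100

1 1 9527/10000
2 2 2341/2500
3 3 9221/10000
4 4 2191/2500
5 5 8583/10000
6 6 8183/10000
7 7 8041/10000
DF(5y) = 8583/10000 ≈ 0.858300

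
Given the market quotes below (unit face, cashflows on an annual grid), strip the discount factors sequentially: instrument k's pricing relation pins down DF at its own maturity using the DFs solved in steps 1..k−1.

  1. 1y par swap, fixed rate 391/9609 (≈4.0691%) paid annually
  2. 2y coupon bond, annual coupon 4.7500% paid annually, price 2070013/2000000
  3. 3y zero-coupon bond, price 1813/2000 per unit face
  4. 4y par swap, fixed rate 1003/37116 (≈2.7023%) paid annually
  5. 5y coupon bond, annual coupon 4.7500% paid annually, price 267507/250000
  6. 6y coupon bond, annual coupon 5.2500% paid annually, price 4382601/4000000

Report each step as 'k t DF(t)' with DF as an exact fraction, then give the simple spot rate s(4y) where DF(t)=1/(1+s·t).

step 1 [1y] swap r/1=391/9609: DF=(1 − 391/9609·(0))/(1+391/9609) = 9609/10000 ≈ 0.960900
step 2 [2y] bond c/1=19/400: DF=(2070013/2000000 − 19/400·(0.960900))/(1+19/400) = 1889/2000 ≈ 0.944500
step 3 [3y] zero: DF = P = 1813/2000 ≈ 0.906500
step 4 [4y] swap r/1=1003/37116: DF=(1 − 1003/37116·(0.960900+0.944500+0.906500))/(1+1003/37116) = 8997/10000 ≈ 0.899700
step 5 [5y] bond c/1=19/400: DF=(267507/250000 − 19/400·(0.960900+0.944500+0.906500+0.899700))/(1+19/400) = 2133/2500 ≈ 0.853200
step 6 [6y] bond c/1=21/400: DF=(4382601/4000000 − 21/400·(0.960900+0.944500+0.906500+0.899700+0.853200))/(1+21/400) = 8133/10000 ≈ 0.813300

1 1 9609/10000
2 2 1889/2000
3 3 1813/2000
4 4 8997/10000
5 5 2133/2500
6 6 8133/10000
s(4y) = (1/(8997/10000) − 1)/(4) = 1003/35988 ≈ 2.7870%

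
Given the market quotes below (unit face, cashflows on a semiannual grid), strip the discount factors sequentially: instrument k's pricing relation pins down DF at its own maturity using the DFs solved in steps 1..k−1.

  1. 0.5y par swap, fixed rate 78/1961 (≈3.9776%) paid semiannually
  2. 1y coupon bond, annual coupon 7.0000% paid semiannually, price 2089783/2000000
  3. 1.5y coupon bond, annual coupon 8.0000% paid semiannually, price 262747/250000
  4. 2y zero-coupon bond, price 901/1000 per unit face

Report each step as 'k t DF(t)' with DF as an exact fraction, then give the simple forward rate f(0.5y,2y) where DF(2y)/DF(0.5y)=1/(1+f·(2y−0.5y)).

step 1 [0.5y] swap r/2=39/1961: DF=(1 − 39/1961·(0))/(1+39/1961) = 1961/2000 ≈ 0.980500
step 2 [1y] bond c/2=7/200: DF=(2089783/2000000 − 7/200·(0.980500))/(1+7/200) = 2441/2500 ≈ 0.976400
step 3 [1.5y] bond c/2=1/25: DF=(262747/250000 − 1/25·(0.980500+0.976400))/(1+1/25) = 9353/10000 ≈ 0.935300
step 4 [2y] zero: DF = P = 901/1000 ≈ 0.901000

1 1/2 1961/2000
2 1 2441/2500
3 3/2 9353/10000
4 2 901/1000
f(0.5y,2y) = ((1961/2000)/(901/1000) − 1)/(3/2) = 1/17 ≈ 5.8824%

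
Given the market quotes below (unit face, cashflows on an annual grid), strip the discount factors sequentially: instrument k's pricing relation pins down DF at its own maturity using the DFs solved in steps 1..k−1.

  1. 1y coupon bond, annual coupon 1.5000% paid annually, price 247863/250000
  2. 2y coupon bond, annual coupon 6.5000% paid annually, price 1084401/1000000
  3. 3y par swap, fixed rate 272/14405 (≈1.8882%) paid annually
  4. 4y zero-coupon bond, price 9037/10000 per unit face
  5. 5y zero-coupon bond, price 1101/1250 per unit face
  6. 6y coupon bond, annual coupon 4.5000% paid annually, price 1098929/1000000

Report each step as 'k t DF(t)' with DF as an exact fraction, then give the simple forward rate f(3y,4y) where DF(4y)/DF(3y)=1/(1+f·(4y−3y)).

step 1 [1y] bond c/1=3/200: DF=(247863/250000 − 3/200·(0))/(1+3/200) = 1221/1250 ≈ 0.976800
step 2 [2y] bond c/1=13/200: DF=(1084401/1000000 − 13/200·(0.976800))/(1+13/200) = 4793/5000 ≈ 0.958600
step 3 [3y] swap r/1=272/14405: DF=(1 − 272/14405·(0.976800+0.958600))/(1+272/14405) = 591/625 ≈ 0.945600
step 4 [4y] zero: DF = P = 9037/10000 ≈ 0.903700
step 5 [5y] zero: DF = P = 1101/1250 ≈ 0.880800
step 6 [6y] bond c/1=9/200: DF=(1098929/1000000 − 9/200·(0.976800+0.958600+0.945600+0.903700+0.880800))/(1+9/200) = 8507/10000 ≈ 0.850700

1 1 1221/1250
2 2 4793/5000
3 3 591/625
4 4 9037/10000
5 5 1101/1250
6 6 8507/10000
f(3y,4y) = ((591/625)/(9037/10000) − 1)/(1) = 419/9037 ≈ 4.6365%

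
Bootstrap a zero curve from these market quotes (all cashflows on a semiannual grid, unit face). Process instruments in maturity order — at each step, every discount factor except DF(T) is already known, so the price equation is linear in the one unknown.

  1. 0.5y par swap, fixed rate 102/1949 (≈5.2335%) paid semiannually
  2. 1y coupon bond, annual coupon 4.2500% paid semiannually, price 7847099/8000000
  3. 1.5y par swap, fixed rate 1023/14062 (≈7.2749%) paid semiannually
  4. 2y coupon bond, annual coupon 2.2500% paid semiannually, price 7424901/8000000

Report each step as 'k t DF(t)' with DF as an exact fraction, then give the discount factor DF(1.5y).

step 1 [0.5y] swap r/2=51/1949: DF=(1 − 51/1949·(0))/(1+51/1949) = 1949/2000 ≈ 0.974500
step 2 [1y] bond c/2=17/800: DF=(7847099/8000000 − 17/800·(0.974500))/(1+17/800) = 4701/5000 ≈ 0.940200
step 3 [1.5y] swap r/2=1023/28124: DF=(1 − 1023/28124·(0.974500+0.940200))/(1+1023/28124) = 8977/10000 ≈ 0.897700
step 4 [2y] bond c/2=9/800: DF=(7424901/8000000 − 9/800·(0.974500+0.940200+0.897700))/(1+9/800) = 1773/2000 ≈ 0.886500

1 1/2 1949/2000
2 1 4701/5000
3 3/2 8977/10000
4 2 1773/2000
DF(1.5y) = 8977/10000 ≈ 0.897700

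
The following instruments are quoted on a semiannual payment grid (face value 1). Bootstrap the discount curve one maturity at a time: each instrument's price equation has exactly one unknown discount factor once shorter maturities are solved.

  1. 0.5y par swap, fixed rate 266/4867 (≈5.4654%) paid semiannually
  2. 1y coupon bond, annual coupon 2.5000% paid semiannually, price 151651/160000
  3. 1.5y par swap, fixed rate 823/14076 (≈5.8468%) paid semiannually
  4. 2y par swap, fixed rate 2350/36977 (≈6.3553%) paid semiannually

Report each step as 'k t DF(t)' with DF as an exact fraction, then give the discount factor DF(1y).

1 1/2 4867/5000
2 1 9241/10000
3 3/2 9177/10000
4 2 353/400
DF(1y) = 9241/10000 ≈ 0.924100

step 1 [0.5y] swap r/2=133/4867: DF=(1 − 133/4867·(0))/(1+133/4867) = 4867/5000 ≈ 0.973400
step 2 [1y] bond c/2=1/80: DF=(151651/160000 − 1/80·(0.973400))/(1+1/80) = 9241/10000 ≈ 0.924100
step 3 [1.5y] swap r/2=823/28152: DF=(1 − 823/28152·(0.973400+0.924100))/(1+823/28152) = 9177/10000 ≈ 0.917700
step 4 [2y] swap r/2=1175/36977: DF=(1 − 1175/36977·(0.973400+0.924100+0.917700))/(1+1175/36977) = 353/400 ≈ 0.882500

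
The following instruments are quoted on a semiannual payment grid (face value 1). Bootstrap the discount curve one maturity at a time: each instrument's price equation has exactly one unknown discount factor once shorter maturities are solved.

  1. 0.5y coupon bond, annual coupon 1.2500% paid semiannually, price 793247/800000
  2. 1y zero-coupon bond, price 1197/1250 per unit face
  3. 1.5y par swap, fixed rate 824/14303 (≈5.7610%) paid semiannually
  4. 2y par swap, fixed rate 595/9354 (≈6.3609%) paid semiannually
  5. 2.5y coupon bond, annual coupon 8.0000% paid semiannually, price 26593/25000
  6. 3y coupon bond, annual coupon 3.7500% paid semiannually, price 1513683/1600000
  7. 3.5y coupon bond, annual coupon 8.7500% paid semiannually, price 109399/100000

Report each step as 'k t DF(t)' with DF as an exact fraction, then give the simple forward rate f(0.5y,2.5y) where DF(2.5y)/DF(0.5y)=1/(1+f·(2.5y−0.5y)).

step 1 [0.5y] bond c/2=1/160: DF=(793247/800000 − 1/160·(0))/(1+1/160) = 4927/5000 ≈ 0.985400
step 2 [1y] zero: DF = P = 1197/1250 ≈ 0.957600
step 3 [1.5y] swap r/2=412/14303: DF=(1 − 412/14303·(0.985400+0.957600))/(1+412/14303) = 1147/1250 ≈ 0.917600
step 4 [2y] swap r/2=595/18708: DF=(1 − 595/18708·(0.985400+0.957600+0.917600))/(1+595/18708) = 881/1000 ≈ 0.881000
step 5 [2.5y] bond c/2=1/25: DF=(26593/25000 − 1/25·(0.985400+0.957600+0.917600+0.881000))/(1+1/25) = 8789/10000 ≈ 0.878900
step 6 [3y] bond c/2=3/160: DF=(1513683/1600000 − 3/160·(0.985400+0.957600+0.917600+0.881000+0.878900))/(1+3/160) = 2109/2500 ≈ 0.843600
step 7 [3.5y] bond c/2=7/160: DF=(109399/100000 − 7/160·(0.985400+0.957600+0.917600+0.881000+0.878900+0.843600))/(1+7/160) = 8191/10000 ≈ 0.819100

1 1/2 4927/5000
2 1 1197/1250
3 3/2 1147/1250
4 2 881/1000
5 5/2 8789/10000
6 3 2109/2500
7 7/2 8191/10000
f(0.5y,2.5y) = ((4927/5000)/(8789/10000) − 1)/(2) = 1065/17578 ≈ 6.0587%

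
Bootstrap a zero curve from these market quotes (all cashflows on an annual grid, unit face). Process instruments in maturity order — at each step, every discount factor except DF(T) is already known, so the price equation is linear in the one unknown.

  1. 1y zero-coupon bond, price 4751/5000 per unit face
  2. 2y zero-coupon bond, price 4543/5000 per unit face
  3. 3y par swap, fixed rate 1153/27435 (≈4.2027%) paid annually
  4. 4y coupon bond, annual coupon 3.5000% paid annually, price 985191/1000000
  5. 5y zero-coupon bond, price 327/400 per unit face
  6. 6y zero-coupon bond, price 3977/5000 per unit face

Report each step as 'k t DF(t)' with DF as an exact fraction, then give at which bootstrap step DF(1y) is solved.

step 1 [1y] zero: DF = P = 4751/5000 ≈ 0.950200
step 2 [2y] zero: DF = P = 4543/5000 ≈ 0.908600
step 3 [3y] swap r/1=1153/27435: DF=(1 − 1153/27435·(0.950200+0.908600))/(1+1153/27435) = 8847/10000 ≈ 0.884700
step 4 [4y] bond c/1=7/200: DF=(985191/1000000 − 7/200·(0.950200+0.908600+0.884700))/(1+7/200) = 8591/10000 ≈ 0.859100
step 5 [5y] zero: DF = P = 327/400 ≈ 0.817500
step 6 [6y] zero: DF = P = 3977/5000 ≈ 0.795400

1 1 4751/5000
2 2 4543/5000
3 3 8847/10000
4 4 8591/10000
5 5 327/400
6 6 3977/5000
DF(1y) is solved at step 1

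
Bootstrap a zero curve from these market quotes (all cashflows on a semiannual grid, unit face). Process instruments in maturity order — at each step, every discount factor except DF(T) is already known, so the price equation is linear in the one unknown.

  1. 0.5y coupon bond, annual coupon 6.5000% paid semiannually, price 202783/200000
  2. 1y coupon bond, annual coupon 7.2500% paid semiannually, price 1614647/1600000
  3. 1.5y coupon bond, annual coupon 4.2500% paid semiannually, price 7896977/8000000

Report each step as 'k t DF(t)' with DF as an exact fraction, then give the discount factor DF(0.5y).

step 1 [0.5y] bond c/2=13/400: DF=(202783/200000 − 13/400·(0))/(1+13/400) = 491/500 ≈ 0.982000
step 2 [1y] bond c/2=29/800: DF=(1614647/1600000 − 29/800·(0.982000))/(1+29/800) = 1879/2000 ≈ 0.939500
step 3 [1.5y] bond c/2=17/800: DF=(7896977/8000000 − 17/800·(0.982000+0.939500))/(1+17/800) = 4633/5000 ≈ 0.926600

1 1/2 491/500
2 1 1879/2000
3 3/2 4633/5000
DF(0.5y) = 491/500 ≈ 0.982000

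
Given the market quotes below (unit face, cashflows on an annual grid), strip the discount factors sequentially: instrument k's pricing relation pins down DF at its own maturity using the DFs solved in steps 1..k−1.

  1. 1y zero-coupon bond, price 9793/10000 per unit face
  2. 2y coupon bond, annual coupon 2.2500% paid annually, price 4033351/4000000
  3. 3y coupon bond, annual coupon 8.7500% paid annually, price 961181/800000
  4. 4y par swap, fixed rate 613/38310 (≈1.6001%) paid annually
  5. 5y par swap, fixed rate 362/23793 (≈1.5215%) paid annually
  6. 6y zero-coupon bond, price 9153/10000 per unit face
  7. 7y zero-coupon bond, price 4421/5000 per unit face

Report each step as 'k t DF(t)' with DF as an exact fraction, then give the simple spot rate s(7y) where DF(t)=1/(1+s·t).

1 1 9793/10000
2 2 4823/5000
3 3 2371/2500
4 4 9387/10000
5 5 2319/2500
6 6 9153/10000
7 7 4421/5000
s(7y) = (1/(4421/5000) − 1)/(7) = 579/30947 ≈ 1.8709%

step 1 [1y] zero: DF = P = 9793/10000 ≈ 0.979300
step 2 [2y] bond c/1=9/400: DF=(4033351/4000000 − 9/400·(0.979300))/(1+9/400) = 4823/5000 ≈ 0.964600
step 3 [3y] bond c/1=7/80: DF=(961181/800000 − 7/80·(0.979300+0.964600))/(1+7/80) = 2371/2500 ≈ 0.948400
step 4 [4y] swap r/1=613/38310: DF=(1 − 613/38310·(0.979300+0.964600+0.948400))/(1+613/38310) = 9387/10000 ≈ 0.938700
step 5 [5y] swap r/1=362/23793: DF=(1 − 362/23793·(0.979300+0.964600+0.948400+0.938700))/(1+362/23793) = 2319/2500 ≈ 0.927600
step 6 [6y] zero: DF = P = 9153/10000 ≈ 0.915300
step 7 [7y] zero: DF = P = 4421/5000 ≈ 0.884200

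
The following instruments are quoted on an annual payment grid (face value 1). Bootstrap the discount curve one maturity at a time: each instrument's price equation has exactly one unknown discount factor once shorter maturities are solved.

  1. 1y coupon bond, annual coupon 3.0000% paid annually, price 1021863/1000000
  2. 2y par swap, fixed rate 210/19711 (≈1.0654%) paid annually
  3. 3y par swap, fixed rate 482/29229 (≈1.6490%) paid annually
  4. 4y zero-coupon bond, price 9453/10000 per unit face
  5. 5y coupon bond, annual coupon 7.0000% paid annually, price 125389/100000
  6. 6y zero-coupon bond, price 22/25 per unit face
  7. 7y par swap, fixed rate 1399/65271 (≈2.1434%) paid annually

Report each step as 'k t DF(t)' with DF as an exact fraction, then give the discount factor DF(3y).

1 1 9921/10000
2 2 979/1000
3 3 4759/5000
4 4 9453/10000
5 5 2297/2500
6 6 22/25
7 7 8601/10000
DF(3y) = 4759/5000 ≈ 0.951800

step 1 [1y] bond c/1=3/100: DF=(1021863/1000000 − 3/100·(0))/(1+3/100) = 9921/10000 ≈ 0.992100
step 2 [2y] swap r/1=210/19711: DF=(1 − 210/19711·(0.992100))/(1+210/19711) = 979/1000 ≈ 0.979000
step 3 [3y] swap r/1=482/29229: DF=(1 − 482/29229·(0.992100+0.979000))/(1+482/29229) = 4759/5000 ≈ 0.951800
step 4 [4y] zero: DF = P = 9453/10000 ≈ 0.945300
step 5 [5y] bond c/1=7/100: DF=(125389/100000 − 7/100·(0.992100+0.979000+0.951800+0.945300))/(1+7/100) = 2297/2500 ≈ 0.918800
step 6 [6y] zero: DF = P = 22/25 ≈ 0.880000
step 7 [7y] swap r/1=1399/65271: DF=(1 − 1399/65271·(0.992100+0.979000+0.951800+0.945300+0.918800+0.880000))/(1+1399/65271) = 8601/10000 ≈ 0.860100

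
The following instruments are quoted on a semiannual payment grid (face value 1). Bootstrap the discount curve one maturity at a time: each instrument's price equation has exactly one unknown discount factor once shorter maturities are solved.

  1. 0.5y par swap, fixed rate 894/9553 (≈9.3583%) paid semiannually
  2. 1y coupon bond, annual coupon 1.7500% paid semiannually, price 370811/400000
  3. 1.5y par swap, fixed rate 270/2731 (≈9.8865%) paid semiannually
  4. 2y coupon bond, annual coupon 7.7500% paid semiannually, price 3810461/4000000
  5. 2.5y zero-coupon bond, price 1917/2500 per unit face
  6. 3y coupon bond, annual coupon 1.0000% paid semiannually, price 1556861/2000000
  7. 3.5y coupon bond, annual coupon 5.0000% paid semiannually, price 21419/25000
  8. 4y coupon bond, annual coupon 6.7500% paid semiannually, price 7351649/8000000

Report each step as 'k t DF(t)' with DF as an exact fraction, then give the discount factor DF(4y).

step 1 [0.5y] swap r/2=447/9553: DF=(1 − 447/9553·(0))/(1+447/9553) = 9553/10000 ≈ 0.955300
step 2 [1y] bond c/2=7/800: DF=(370811/400000 − 7/800·(0.955300))/(1+7/800) = 9107/10000 ≈ 0.910700
step 3 [1.5y] swap r/2=135/2731: DF=(1 − 135/2731·(0.955300+0.910700))/(1+135/2731) = 173/200 ≈ 0.865000
step 4 [2y] bond c/2=31/800: DF=(3810461/4000000 − 31/800·(0.955300+0.910700+0.865000))/(1+31/800) = 1019/1250 ≈ 0.815200
step 5 [2.5y] zero: DF = P = 1917/2500 ≈ 0.766800
step 6 [3y] bond c/2=1/200: DF=(1556861/2000000 − 1/200·(0.955300+0.910700+0.865000+0.815200+0.766800))/(1+1/200) = 7531/10000 ≈ 0.753100
step 7 [3.5y] bond c/2=1/40: DF=(21419/25000 − 1/40·(0.955300+0.910700+0.865000+0.815200+0.766800+0.753100))/(1+1/40) = 7123/10000 ≈ 0.712300
step 8 [4y] bond c/2=27/800: DF=(7351649/8000000 − 27/800·(0.955300+0.910700+0.865000+0.815200+0.766800+0.753100+0.712300))/(1+27/800) = 7003/10000 ≈ 0.700300

1 1/2 9553/10000
2 1 9107/10000
3 3/2 173/200
4 2 1019/1250
5 5/2 1917/2500
6 3 7531/10000
7 7/2 7123/10000
8 4 7003/10000
DF(4y) = 7003/10000 ≈ 0.700300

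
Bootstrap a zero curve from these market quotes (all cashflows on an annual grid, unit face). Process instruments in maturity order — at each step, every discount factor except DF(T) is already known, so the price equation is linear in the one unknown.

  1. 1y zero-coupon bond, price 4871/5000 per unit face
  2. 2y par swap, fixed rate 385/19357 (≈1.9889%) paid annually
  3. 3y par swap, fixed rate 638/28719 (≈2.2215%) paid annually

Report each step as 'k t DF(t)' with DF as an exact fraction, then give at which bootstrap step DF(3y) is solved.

1 1 4871/5000
2 2 1923/2000
3 3 4681/5000
DF(3y) is solved at step 3

step 1 [1y] zero: DF = P = 4871/5000 ≈ 0.974200
step 2 [2y] swap r/1=385/19357: DF=(1 − 385/19357·(0.974200))/(1+385/19357) = 1923/2000 ≈ 0.961500
step 3 [3y] swap r/1=638/28719: DF=(1 − 638/28719·(0.974200+0.961500))/(1+638/28719) = 4681/5000 ≈ 0.936200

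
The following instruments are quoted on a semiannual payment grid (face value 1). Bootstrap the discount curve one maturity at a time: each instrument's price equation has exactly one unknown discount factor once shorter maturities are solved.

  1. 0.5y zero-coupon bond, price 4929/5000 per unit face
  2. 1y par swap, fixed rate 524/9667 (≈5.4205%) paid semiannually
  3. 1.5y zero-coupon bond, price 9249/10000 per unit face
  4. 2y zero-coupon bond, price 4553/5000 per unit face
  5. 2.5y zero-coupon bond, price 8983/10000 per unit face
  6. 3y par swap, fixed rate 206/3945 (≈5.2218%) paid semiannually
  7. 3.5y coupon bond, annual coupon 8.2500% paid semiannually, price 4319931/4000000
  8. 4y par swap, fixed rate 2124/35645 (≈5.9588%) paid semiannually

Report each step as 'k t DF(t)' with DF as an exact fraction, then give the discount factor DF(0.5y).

step 1 [0.5y] zero: DF = P = 4929/5000 ≈ 0.985800
step 2 [1y] swap r/2=262/9667: DF=(1 − 262/9667·(0.985800))/(1+262/9667) = 2369/2500 ≈ 0.947600
step 3 [1.5y] zero: DF = P = 9249/10000 ≈ 0.924900
step 4 [2y] zero: DF = P = 4553/5000 ≈ 0.910600
step 5 [2.5y] zero: DF = P = 8983/10000 ≈ 0.898300
step 6 [3y] swap r/2=103/3945: DF=(1 − 103/3945·(0.985800+0.947600+0.924900+0.910600+0.898300))/(1+103/3945) = 4279/5000 ≈ 0.855800
step 7 [3.5y] bond c/2=33/800: DF=(4319931/4000000 − 33/800·(0.985800+0.947600+0.924900+0.910600+0.898300+0.855800))/(1+33/800) = 1023/1250 ≈ 0.818400
step 8 [4y] swap r/2=1062/35645: DF=(1 − 1062/35645·(0.985800+0.947600+0.924900+0.910600+0.898300+0.855800+0.818400))/(1+1062/35645) = 1969/2500 ≈ 0.787600

1 1/2 4929/5000
2 1 2369/2500
3 3/2 9249/10000
4 2 4553/5000
5 5/2 8983/10000
6 3 4279/5000
7 7/2 1023/1250
8 4 1969/2500
DF(0.5y) = 4929/5000 ≈ 0.985800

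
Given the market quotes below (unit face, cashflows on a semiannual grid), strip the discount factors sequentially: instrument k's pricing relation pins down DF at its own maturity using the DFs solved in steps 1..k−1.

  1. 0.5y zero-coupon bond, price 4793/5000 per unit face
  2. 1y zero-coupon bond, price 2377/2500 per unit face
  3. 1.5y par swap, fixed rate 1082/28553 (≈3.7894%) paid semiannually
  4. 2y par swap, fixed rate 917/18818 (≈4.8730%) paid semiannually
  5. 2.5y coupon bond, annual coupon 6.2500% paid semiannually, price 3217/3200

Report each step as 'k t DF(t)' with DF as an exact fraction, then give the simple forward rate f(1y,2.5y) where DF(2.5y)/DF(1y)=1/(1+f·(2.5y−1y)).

1 1/2 4793/5000
2 1 2377/2500
3 3/2 9459/10000
4 2 9083/10000
5 5/2 538/625
f(1y,2.5y) = ((2377/2500)/(538/625) − 1)/(3/2) = 75/1076 ≈ 6.9703%

step 1 [0.5y] zero: DF = P = 4793/5000 ≈ 0.958600
step 2 [1y] zero: DF = P = 2377/2500 ≈ 0.950800
step 3 [1.5y] swap r/2=541/28553: DF=(1 − 541/28553·(0.958600+0.950800))/(1+541/28553) = 9459/10000 ≈ 0.945900
step 4 [2y] swap r/2=917/37636: DF=(1 − 917/37636·(0.958600+0.950800+0.945900))/(1+917/37636) = 9083/10000 ≈ 0.908300
step 5 [2.5y] bond c/2=1/32: DF=(3217/3200 − 1/32·(0.958600+0.950800+0.945900+0.908300))/(1+1/32) = 538/625 ≈ 0.860800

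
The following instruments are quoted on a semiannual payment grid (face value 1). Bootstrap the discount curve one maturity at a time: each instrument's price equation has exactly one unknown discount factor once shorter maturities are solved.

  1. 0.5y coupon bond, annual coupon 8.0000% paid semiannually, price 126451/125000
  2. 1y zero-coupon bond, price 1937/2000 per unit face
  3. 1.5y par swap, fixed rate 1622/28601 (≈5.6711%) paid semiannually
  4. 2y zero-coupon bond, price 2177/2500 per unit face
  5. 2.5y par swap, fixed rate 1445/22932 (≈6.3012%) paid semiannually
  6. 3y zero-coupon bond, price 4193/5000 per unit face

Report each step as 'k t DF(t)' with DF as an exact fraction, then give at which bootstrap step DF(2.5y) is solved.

step 1 [0.5y] bond c/2=1/25: DF=(126451/125000 − 1/25·(0))/(1+1/25) = 9727/10000 ≈ 0.972700
step 2 [1y] zero: DF = P = 1937/2000 ≈ 0.968500
step 3 [1.5y] swap r/2=811/28601: DF=(1 − 811/28601·(0.972700+0.968500))/(1+811/28601) = 9189/10000 ≈ 0.918900
step 4 [2y] zero: DF = P = 2177/2500 ≈ 0.870800
step 5 [2.5y] swap r/2=1445/45864: DF=(1 − 1445/45864·(0.972700+0.968500+0.918900+0.870800))/(1+1445/45864) = 1711/2000 ≈ 0.855500
step 6 [3y] zero: DF = P = 4193/5000 ≈ 0.838600

1 1/2 9727/10000
2 1 1937/2000
3 3/2 9189/10000
4 2 2177/2500
5 5/2 1711/2000
6 3 4193/5000
DF(2.5y) is solved at step 5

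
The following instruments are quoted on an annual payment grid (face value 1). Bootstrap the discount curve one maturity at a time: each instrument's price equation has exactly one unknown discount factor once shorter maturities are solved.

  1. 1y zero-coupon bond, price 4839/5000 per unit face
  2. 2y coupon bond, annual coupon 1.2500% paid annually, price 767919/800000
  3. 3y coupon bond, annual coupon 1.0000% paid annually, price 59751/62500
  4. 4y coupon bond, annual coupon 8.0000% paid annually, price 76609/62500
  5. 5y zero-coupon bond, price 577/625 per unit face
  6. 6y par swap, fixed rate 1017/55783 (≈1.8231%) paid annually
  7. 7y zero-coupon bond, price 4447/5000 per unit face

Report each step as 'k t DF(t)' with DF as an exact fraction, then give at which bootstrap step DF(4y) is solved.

step 1 [1y] zero: DF = P = 4839/5000 ≈ 0.967800
step 2 [2y] bond c/1=1/80: DF=(767919/800000 − 1/80·(0.967800))/(1+1/80) = 9361/10000 ≈ 0.936100
step 3 [3y] bond c/1=1/100: DF=(59751/62500 − 1/100·(0.967800+0.936100))/(1+1/100) = 9277/10000 ≈ 0.927700
step 4 [4y] bond c/1=2/25: DF=(76609/62500 − 2/25·(0.967800+0.936100+0.927700))/(1+2/25) = 2313/2500 ≈ 0.925200
step 5 [5y] zero: DF = P = 577/625 ≈ 0.923200
step 6 [6y] swap r/1=1017/55783: DF=(1 − 1017/55783·(0.967800+0.936100+0.927700+0.925200+0.923200))/(1+1017/55783) = 8983/10000 ≈ 0.898300
step 7 [7y] zero: DF = P = 4447/5000 ≈ 0.889400

1 1 4839/5000
2 2 9361/10000
3 3 9277/10000
4 4 2313/2500
5 5 577/625
6 6 8983/10000
7 7 4447/5000
DF(4y) is solved at step 4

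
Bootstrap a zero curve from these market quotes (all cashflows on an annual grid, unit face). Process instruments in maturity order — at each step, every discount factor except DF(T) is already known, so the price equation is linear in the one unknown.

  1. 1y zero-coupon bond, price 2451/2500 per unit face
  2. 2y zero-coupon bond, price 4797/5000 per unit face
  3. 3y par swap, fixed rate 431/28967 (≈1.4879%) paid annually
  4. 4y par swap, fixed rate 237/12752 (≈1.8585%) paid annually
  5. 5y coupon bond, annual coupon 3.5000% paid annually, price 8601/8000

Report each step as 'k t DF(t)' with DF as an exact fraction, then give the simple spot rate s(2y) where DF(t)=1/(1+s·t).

step 1 [1y] zero: DF = P = 2451/2500 ≈ 0.980400
step 2 [2y] zero: DF = P = 4797/5000 ≈ 0.959400
step 3 [3y] swap r/1=431/28967: DF=(1 − 431/28967·(0.980400+0.959400))/(1+431/28967) = 9569/10000 ≈ 0.956900
step 4 [4y] swap r/1=237/12752: DF=(1 − 237/12752·(0.980400+0.959400+0.956900))/(1+237/12752) = 9289/10000 ≈ 0.928900
step 5 [5y] bond c/1=7/200: DF=(8601/8000 − 7/200·(0.980400+0.959400+0.956900+0.928900))/(1+7/200) = 4547/5000 ≈ 0.909400

1 1 2451/2500
2 2 4797/5000
3 3 9569/10000
4 4 9289/10000
5 5 4547/5000
s(2y) = (1/(4797/5000) − 1)/(2) = 203/9594 ≈ 2.1159%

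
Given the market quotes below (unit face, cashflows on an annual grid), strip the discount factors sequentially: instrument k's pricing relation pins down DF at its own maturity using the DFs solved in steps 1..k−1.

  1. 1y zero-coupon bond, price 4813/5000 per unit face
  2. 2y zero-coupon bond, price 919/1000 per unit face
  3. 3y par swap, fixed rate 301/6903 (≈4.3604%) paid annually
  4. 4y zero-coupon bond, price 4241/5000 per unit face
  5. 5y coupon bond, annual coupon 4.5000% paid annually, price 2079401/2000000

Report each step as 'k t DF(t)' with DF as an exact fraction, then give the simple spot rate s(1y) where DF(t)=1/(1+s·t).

1 1 4813/5000
2 2 919/1000
3 3 2199/2500
4 4 4241/5000
5 5 1679/2000
s(1y) = (1/(4813/5000) − 1)/(1) = 187/4813 ≈ 3.8853%

step 1 [1y] zero: DF = P = 4813/5000 ≈ 0.962600
step 2 [2y] zero: DF = P = 919/1000 ≈ 0.919000
step 3 [3y] swap r/1=301/6903: DF=(1 − 301/6903·(0.962600+0.919000))/(1+301/6903) = 2199/2500 ≈ 0.879600
step 4 [4y] zero: DF = P = 4241/5000 ≈ 0.848200
step 5 [5y] bond c/1=9/200: DF=(2079401/2000000 − 9/200·(0.962600+0.919000+0.879600+0.848200))/(1+9/200) = 1679/2000 ≈ 0.839500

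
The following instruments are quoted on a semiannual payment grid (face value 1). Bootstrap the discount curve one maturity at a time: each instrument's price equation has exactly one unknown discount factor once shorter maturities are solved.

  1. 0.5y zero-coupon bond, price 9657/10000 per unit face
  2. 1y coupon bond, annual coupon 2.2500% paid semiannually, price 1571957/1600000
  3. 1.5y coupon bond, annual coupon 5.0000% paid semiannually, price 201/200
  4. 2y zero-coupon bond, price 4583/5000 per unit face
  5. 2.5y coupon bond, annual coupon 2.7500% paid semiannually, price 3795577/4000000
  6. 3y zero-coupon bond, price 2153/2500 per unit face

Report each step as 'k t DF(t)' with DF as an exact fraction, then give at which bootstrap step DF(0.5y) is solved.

1 1/2 9657/10000
2 1 1201/1250
3 3/2 1867/2000
4 2 4583/5000
5 5/2 553/625
6 3 2153/2500
DF(0.5y) is solved at step 1

step 1 [0.5y] zero: DF = P = 9657/10000 ≈ 0.965700
step 2 [1y] bond c/2=9/800: DF=(1571957/1600000 − 9/800·(0.965700))/(1+9/800) = 1201/1250 ≈ 0.960800
step 3 [1.5y] bond c/2=1/40: DF=(201/200 − 1/40·(0.965700+0.960800))/(1+1/40) = 1867/2000 ≈ 0.933500
step 4 [2y] zero: DF = P = 4583/5000 ≈ 0.916600
step 5 [2.5y] bond c/2=11/800: DF=(3795577/4000000 − 11/800·(0.965700+0.960800+0.933500+0.916600))/(1+11/800) = 553/625 ≈ 0.884800
step 6 [3y] zero: DF = P = 2153/2500 ≈ 0.861200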